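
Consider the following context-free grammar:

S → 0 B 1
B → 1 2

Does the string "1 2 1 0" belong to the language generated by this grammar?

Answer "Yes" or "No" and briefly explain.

No - no valid derivation exists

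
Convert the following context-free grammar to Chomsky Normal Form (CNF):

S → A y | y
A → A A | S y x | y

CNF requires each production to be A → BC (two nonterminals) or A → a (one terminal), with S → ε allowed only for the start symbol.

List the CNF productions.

TY → y; S → y; TX → x; A → y; S → A TY; A → A A; A → S X0; X0 → TY TX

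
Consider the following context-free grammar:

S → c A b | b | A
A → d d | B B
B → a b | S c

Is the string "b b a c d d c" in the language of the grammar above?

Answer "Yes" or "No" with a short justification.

No - no valid derivation exists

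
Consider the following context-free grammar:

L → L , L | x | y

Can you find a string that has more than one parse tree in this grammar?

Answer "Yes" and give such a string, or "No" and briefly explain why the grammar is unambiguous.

Yes - the string 'x , x , x , x , x , x' has two distinct parse trees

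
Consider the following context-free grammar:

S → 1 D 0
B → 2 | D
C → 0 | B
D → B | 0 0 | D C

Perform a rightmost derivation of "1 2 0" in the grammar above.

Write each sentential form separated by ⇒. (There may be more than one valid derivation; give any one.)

S ⇒ 1 D 0 ⇒ 1 B 0 ⇒ 1 2 0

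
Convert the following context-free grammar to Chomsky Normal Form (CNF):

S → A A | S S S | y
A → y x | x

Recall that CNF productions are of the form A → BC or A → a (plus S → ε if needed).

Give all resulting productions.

S → y; TY → y; TX → x; A → x; S → A A; S → S X0; X0 → S S; A → TY TX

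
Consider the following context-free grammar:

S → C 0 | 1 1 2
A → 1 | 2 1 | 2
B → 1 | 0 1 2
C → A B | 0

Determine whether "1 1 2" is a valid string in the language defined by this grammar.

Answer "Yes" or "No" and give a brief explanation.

Yes - a valid derivation exists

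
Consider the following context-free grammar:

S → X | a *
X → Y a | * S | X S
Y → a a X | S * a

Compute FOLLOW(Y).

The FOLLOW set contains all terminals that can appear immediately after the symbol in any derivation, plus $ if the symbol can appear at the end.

We compute FOLLOW(Y) using the standard algorithm.
FOLLOW(S) starts with {$}.
FIRST(S) = {*, a}
FIRST(X) = {*, a}
FIRST(Y) = {*, a}
FOLLOW(S) = {$, *, a}
FOLLOW(X) = {$, *, a}
FOLLOW(Y) = {a}
Therefore, FOLLOW(Y) = {a}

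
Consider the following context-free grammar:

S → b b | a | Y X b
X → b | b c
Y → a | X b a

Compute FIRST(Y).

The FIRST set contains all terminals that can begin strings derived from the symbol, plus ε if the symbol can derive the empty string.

We compute FIRST(Y) using the standard algorithm.
FIRST(S) = {a, b}
FIRST(X) = {b}
FIRST(Y) = {a, b}
Therefore, FIRST(Y) = {a, b}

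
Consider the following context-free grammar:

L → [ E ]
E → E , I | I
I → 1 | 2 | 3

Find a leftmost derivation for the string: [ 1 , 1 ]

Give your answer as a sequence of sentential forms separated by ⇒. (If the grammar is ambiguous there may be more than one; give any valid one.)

L ⇒ [ E ] ⇒ [ E , I ] ⇒ [ I , I ] ⇒ [ 1 , I ] ⇒ [ 1 , 1 ]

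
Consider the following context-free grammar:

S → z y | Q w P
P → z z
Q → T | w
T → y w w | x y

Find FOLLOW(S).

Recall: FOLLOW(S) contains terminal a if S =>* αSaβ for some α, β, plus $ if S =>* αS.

We compute FOLLOW(S) using the standard algorithm.
FOLLOW(S) starts with {$}.
FIRST(P) = {z}
FIRST(Q) = {w, x, y}
FIRST(S) = {w, x, y, z}
FIRST(T) = {x, y}
FOLLOW(P) = {$}
FOLLOW(Q) = {w}
FOLLOW(S) = {$}
FOLLOW(T) = {w}
Therefore, FOLLOW(S) = {$}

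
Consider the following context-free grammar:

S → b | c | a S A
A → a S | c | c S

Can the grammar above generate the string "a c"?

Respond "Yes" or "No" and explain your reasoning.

No - no valid derivation exists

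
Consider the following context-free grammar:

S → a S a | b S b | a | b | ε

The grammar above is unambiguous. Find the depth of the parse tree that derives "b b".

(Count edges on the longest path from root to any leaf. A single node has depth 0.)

2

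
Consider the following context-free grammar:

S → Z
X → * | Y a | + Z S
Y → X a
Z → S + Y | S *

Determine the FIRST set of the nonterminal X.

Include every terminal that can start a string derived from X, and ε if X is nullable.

We compute FIRST(X) using the standard algorithm.
FIRST(S) = {}
FIRST(X) = {*, +}
FIRST(Y) = {*, +}
FIRST(Z) = {}
Therefore, FIRST(X) = {*, +}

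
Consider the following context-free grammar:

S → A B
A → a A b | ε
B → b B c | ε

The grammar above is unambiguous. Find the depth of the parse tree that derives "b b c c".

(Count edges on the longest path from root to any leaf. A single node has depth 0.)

4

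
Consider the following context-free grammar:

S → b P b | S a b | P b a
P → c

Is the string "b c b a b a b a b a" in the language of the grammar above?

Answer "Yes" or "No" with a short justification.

No - no valid derivation exists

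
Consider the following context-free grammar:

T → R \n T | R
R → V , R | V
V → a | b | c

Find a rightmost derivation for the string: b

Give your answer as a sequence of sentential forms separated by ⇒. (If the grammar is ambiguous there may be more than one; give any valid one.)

T ⇒ R ⇒ V ⇒ b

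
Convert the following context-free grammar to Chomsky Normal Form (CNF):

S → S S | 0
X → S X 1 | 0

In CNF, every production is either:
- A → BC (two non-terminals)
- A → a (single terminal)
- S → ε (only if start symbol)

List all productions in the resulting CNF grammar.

S → 0; T1 → 1; X → 0; S → S S; X → S X0; X0 → X T1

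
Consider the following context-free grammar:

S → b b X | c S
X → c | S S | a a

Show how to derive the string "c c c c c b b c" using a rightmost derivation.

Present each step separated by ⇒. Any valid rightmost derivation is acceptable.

S ⇒ c S ⇒ c c S ⇒ c c c S ⇒ c c c c S ⇒ c c c c c S ⇒ c c c c c b b X ⇒ c c c c c b b c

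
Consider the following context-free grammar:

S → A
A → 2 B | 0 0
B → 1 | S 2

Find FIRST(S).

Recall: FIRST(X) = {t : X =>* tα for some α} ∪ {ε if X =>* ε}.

We compute FIRST(S) using the standard algorithm.
FIRST(A) = {0, 2}
FIRST(B) = {0, 1, 2}
FIRST(S) = {0, 2}
Therefore, FIRST(S) = {0, 2}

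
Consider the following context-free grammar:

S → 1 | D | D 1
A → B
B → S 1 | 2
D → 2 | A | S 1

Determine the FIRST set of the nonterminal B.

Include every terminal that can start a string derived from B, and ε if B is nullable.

We compute FIRST(B) using the standard algorithm.
FIRST(A) = {1, 2}
FIRST(B) = {1, 2}
FIRST(D) = {1, 2}
FIRST(S) = {1, 2}
Therefore, FIRST(B) = {1, 2}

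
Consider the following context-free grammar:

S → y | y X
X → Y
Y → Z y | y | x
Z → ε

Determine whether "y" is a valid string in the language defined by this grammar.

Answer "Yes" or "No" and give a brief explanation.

Yes - a valid derivation exists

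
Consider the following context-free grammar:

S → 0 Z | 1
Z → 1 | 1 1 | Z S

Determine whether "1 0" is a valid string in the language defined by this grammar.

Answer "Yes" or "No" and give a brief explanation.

No - no valid derivation exists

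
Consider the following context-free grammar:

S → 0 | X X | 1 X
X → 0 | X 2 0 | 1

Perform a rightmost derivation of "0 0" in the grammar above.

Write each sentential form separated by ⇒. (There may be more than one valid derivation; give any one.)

S ⇒ X X ⇒ X 0 ⇒ 0 0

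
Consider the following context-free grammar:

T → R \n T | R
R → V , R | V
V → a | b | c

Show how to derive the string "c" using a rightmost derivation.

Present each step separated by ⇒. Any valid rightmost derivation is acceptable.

T ⇒ R ⇒ V ⇒ c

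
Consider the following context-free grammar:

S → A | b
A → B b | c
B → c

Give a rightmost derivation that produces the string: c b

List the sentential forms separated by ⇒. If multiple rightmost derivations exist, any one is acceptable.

S ⇒ A ⇒ B b ⇒ c b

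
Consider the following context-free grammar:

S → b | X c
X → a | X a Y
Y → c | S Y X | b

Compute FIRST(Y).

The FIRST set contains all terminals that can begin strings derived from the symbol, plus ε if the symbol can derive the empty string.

We compute FIRST(Y) using the standard algorithm.
FIRST(S) = {a, b}
FIRST(X) = {a}
FIRST(Y) = {a, b, c}
Therefore, FIRST(Y) = {a, b, c}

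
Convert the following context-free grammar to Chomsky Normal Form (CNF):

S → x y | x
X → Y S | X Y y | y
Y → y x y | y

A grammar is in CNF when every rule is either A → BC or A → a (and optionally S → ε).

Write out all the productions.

TX → x; TY → y; S → x; X → y; Y → y; S → TX TY; X → Y S; X → X X0; X0 → Y TY; Y → TY X1; X1 → TX TY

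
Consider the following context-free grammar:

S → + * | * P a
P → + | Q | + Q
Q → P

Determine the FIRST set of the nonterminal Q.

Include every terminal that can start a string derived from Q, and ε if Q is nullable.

We compute FIRST(Q) using the standard algorithm.
FIRST(P) = {+}
FIRST(Q) = {+}
FIRST(S) = {*, +}
Therefore, FIRST(Q) = {+}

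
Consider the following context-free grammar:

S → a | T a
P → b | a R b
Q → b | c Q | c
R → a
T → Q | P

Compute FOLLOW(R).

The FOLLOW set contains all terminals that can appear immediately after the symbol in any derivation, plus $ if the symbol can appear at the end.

We compute FOLLOW(R) using the standard algorithm.
FOLLOW(S) starts with {$}.
FIRST(P) = {a, b}
FIRST(Q) = {b, c}
FIRST(R) = {a}
FIRST(S) = {a, b, c}
FIRST(T) = {a, b, c}
FOLLOW(P) = {a}
FOLLOW(Q) = {a}
FOLLOW(R) = {b}
FOLLOW(S) = {$}
FOLLOW(T) = {a}
Therefore, FOLLOW(R) = {b}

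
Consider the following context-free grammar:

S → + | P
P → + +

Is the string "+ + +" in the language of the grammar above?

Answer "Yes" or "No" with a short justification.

No - no valid derivation exists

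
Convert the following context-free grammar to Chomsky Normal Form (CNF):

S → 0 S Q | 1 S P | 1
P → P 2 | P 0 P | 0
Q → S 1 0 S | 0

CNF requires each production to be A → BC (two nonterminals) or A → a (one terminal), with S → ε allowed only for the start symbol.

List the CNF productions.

T0 → 0; T1 → 1; S → 1; T2 → 2; P → 0; Q → 0; S → T0 X0; X0 → S Q; S → T1 X1; X1 → S P; P → P T2; P → P X2; X2 → T0 P; Q → S X3; X3 → T1 X4; X4 → T0 S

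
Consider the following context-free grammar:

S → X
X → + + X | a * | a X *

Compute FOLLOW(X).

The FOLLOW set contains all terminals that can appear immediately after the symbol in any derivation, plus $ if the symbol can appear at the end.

We compute FOLLOW(X) using the standard algorithm.
FOLLOW(S) starts with {$}.
FIRST(S) = {+, a}
FIRST(X) = {+, a}
FOLLOW(S) = {$}
FOLLOW(X) = {$, *}
Therefore, FOLLOW(X) = {$, *}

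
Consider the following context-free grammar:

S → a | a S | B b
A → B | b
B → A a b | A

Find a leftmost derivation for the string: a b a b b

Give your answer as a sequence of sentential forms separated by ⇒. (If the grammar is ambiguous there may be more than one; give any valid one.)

S ⇒ a S ⇒ a B b ⇒ a A a b b ⇒ a b a b b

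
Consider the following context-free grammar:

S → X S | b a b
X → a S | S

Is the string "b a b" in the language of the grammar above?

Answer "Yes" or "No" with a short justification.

Yes - a valid derivation exists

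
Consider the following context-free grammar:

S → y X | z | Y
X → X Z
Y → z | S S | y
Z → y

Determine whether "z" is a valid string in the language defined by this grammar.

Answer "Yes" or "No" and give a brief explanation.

Yes - a valid derivation exists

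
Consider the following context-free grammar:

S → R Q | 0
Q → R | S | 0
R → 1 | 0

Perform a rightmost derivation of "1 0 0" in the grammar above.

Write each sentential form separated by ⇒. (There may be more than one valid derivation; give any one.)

S ⇒ R Q ⇒ R S ⇒ R R Q ⇒ R R 0 ⇒ R 0 0 ⇒ 1 0 0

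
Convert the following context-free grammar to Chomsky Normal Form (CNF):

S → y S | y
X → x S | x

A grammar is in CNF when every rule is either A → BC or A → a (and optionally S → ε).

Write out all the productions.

TY → y; S → y; TX → x; X → x; S → TY S; X → TX S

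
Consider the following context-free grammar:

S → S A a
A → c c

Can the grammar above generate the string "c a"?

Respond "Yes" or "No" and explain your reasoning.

No - no valid derivation exists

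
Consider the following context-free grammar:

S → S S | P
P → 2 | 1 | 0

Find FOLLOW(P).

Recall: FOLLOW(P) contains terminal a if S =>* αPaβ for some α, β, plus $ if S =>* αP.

We compute FOLLOW(P) using the standard algorithm.
FOLLOW(S) starts with {$}.
FIRST(P) = {0, 1, 2}
FIRST(S) = {0, 1, 2}
FOLLOW(P) = {$, 0, 1, 2}
FOLLOW(S) = {$, 0, 1, 2}
Therefore, FOLLOW(P) = {$, 0, 1, 2}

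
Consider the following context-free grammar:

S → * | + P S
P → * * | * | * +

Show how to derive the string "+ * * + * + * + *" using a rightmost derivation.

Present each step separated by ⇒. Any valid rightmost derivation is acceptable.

S ⇒ + P S ⇒ + P + P S ⇒ + P + P + P S ⇒ + P + P + P * ⇒ + P + P + * + * ⇒ + P + * + * + * ⇒ + * * + * + * + *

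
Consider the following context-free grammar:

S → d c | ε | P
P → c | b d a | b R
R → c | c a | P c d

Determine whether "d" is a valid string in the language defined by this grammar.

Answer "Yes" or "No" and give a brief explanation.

No - no valid derivation exists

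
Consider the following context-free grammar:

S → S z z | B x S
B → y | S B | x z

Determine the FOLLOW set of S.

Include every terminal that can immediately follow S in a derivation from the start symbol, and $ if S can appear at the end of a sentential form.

We compute FOLLOW(S) using the standard algorithm.
FOLLOW(S) starts with {$}.
FIRST(B) = {x, y}
FIRST(S) = {x, y}
FOLLOW(B) = {x}
FOLLOW(S) = {$, x, y, z}
Therefore, FOLLOW(S) = {$, x, y, z}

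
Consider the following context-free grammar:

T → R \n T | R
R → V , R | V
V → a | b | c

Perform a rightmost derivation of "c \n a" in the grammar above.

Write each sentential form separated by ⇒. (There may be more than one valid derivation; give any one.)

T ⇒ R \n T ⇒ R \n R ⇒ R \n V ⇒ R \n a ⇒ V \n a ⇒ c \n a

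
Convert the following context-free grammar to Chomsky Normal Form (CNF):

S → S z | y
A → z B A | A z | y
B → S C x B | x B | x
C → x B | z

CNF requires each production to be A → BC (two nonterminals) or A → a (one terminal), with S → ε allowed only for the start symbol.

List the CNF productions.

TZ → z; S → y; A → y; TX → x; B → x; C → z; S → S TZ; A → TZ X0; X0 → B A; A → A TZ; B → S X1; X1 → C X2; X2 → TX B; B → TX B; C → TX B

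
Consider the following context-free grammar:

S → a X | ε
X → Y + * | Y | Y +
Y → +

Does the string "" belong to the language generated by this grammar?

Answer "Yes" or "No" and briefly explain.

Yes - a valid derivation exists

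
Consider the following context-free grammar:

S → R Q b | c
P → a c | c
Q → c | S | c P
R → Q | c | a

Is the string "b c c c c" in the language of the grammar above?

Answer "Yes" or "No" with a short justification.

No - no valid derivation exists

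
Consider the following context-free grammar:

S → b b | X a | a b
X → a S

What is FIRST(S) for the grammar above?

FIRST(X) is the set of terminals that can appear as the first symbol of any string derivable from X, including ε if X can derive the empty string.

We compute FIRST(S) using the standard algorithm.
FIRST(S) = {a, b}
FIRST(X) = {a}
Therefore, FIRST(S) = {a, b}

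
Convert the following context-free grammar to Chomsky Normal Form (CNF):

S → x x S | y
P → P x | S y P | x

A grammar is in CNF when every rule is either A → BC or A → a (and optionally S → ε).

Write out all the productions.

TX → x; S → y; TY → y; P → x; S → TX X0; X0 → TX S; P → P TX; P → S X1; X1 → TY P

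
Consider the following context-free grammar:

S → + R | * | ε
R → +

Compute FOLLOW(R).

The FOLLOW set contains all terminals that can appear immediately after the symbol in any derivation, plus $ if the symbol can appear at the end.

We compute FOLLOW(R) using the standard algorithm.
FOLLOW(S) starts with {$}.
FIRST(R) = {+}
FIRST(S) = {*, +, ε}
FOLLOW(R) = {$}
FOLLOW(S) = {$}
Therefore, FOLLOW(R) = {$}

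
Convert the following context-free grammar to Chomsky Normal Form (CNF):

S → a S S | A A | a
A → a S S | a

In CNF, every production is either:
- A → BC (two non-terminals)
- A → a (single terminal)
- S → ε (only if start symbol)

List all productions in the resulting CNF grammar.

TA → a; S → a; A → a; S → TA X0; X0 → S S; S → A A; A → TA X1; X1 → S S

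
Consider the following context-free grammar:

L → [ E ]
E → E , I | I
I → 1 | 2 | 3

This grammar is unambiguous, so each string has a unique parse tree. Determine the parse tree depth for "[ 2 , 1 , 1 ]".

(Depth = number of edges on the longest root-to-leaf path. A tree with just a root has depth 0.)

5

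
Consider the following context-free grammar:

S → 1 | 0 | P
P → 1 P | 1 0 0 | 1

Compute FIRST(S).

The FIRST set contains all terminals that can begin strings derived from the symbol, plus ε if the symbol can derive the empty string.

We compute FIRST(S) using the standard algorithm.
FIRST(P) = {1}
FIRST(S) = {0, 1}
Therefore, FIRST(S) = {0, 1}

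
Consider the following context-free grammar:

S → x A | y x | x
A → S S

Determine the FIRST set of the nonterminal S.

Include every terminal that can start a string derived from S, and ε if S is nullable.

We compute FIRST(S) using the standard algorithm.
FIRST(A) = {x, y}
FIRST(S) = {x, y}
Therefore, FIRST(S) = {x, y}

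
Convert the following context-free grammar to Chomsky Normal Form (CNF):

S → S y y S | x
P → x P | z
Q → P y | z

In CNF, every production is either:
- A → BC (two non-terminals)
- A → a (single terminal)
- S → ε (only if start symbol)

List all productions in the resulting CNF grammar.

TY → y; S → x; TX → x; P → z; Q → z; S → S X0; X0 → TY X1; X1 → TY S; P → TX P; Q → P TY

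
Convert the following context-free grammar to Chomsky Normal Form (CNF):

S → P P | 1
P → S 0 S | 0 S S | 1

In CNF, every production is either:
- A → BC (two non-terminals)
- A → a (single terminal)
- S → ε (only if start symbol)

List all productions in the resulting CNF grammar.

S → 1; T0 → 0; P → 1; S → P P; P → S X0; X0 → T0 S; P → T0 X1; X1 → S S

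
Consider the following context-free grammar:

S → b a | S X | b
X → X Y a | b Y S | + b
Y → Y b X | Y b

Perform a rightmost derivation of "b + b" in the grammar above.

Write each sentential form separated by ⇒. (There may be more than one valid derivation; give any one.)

S ⇒ S X ⇒ S + b ⇒ b + b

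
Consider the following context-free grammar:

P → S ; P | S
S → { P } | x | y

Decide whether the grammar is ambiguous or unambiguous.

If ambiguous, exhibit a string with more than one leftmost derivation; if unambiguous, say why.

Unambiguous - every string in the language has a unique leftmost derivation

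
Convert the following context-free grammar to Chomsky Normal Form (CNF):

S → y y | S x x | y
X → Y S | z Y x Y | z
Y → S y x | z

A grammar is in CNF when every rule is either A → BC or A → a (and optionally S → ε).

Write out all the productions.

TY → y; TX → x; S → y; TZ → z; X → z; Y → z; S → TY TY; S → S X0; X0 → TX TX; X → Y S; X → TZ X1; X1 → Y X2; X2 → TX Y; Y → S X3; X3 → TY TX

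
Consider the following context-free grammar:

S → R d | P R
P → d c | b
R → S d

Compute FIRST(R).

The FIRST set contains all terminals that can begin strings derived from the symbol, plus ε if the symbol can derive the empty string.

We compute FIRST(R) using the standard algorithm.
FIRST(P) = {b, d}
FIRST(R) = {b, d}
FIRST(S) = {b, d}
Therefore, FIRST(R) = {b, d}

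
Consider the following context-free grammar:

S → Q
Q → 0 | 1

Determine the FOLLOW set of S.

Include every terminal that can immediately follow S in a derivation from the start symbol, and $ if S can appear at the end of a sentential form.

We compute FOLLOW(S) using the standard algorithm.
FOLLOW(S) starts with {$}.
FIRST(Q) = {0, 1}
FIRST(S) = {0, 1}
FOLLOW(Q) = {$}
FOLLOW(S) = {$}
Therefore, FOLLOW(S) = {$}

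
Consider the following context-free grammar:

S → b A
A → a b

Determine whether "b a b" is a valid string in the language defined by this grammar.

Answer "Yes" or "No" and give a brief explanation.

Yes - a valid derivation exists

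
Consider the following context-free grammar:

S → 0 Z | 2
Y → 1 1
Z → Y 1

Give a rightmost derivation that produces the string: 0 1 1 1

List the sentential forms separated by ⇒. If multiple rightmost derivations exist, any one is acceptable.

S ⇒ 0 Z ⇒ 0 Y 1 ⇒ 0 1 1 1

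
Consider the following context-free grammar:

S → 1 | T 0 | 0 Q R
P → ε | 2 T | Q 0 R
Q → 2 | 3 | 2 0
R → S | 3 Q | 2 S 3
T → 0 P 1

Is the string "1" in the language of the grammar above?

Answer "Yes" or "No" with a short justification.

Yes - a valid derivation exists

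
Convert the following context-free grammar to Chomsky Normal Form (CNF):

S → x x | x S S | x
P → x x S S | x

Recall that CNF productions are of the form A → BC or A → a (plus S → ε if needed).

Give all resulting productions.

TX → x; S → x; P → x; S → TX TX; S → TX X0; X0 → S S; P → TX X1; X1 → TX X2; X2 → S S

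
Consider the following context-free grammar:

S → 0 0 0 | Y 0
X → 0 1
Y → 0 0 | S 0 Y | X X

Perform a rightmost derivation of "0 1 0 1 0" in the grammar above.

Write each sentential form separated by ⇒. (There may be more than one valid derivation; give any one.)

S ⇒ Y 0 ⇒ X X 0 ⇒ X 0 1 0 ⇒ 0 1 0 1 0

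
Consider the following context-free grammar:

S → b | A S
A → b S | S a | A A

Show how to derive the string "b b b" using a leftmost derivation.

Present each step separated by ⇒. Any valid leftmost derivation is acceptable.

S ⇒ A S ⇒ b S S ⇒ b b S ⇒ b b b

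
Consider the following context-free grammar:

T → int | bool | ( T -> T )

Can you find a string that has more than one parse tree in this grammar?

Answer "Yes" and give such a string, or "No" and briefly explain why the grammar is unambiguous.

No - the grammar is unambiguous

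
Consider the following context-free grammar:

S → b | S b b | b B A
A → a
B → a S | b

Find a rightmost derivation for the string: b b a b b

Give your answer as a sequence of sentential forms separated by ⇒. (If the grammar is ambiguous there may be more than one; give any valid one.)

S ⇒ S b b ⇒ b B A b b ⇒ b B a b b ⇒ b b a b b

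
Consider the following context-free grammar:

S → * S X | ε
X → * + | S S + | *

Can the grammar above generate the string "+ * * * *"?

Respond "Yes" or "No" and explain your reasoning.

No - no valid derivation exists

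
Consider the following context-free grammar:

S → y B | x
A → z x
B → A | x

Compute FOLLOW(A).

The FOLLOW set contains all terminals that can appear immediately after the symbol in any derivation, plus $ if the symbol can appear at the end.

We compute FOLLOW(A) using the standard algorithm.
FOLLOW(S) starts with {$}.
FIRST(A) = {z}
FIRST(B) = {x, z}
FIRST(S) = {x, y}
FOLLOW(A) = {$}
FOLLOW(B) = {$}
FOLLOW(S) = {$}
Therefore, FOLLOW(A) = {$}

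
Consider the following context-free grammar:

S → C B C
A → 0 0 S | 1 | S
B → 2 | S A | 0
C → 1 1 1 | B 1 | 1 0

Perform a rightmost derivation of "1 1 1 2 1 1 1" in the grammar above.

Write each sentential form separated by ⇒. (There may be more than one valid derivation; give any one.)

S ⇒ C B C ⇒ C B 1 1 1 ⇒ C 2 1 1 1 ⇒ 1 1 1 2 1 1 1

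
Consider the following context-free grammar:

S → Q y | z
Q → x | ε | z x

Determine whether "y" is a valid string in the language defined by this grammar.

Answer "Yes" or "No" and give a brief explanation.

Yes - a valid derivation exists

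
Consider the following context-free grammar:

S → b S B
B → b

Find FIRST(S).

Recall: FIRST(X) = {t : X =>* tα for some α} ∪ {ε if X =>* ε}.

We compute FIRST(S) using the standard algorithm.
FIRST(B) = {b}
FIRST(S) = {b}
Therefore, FIRST(S) = {b}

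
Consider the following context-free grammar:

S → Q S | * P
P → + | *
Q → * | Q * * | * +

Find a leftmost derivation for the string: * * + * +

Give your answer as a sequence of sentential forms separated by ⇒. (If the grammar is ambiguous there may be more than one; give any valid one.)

S ⇒ Q S ⇒ * S ⇒ * Q S ⇒ * * + S ⇒ * * + * P ⇒ * * + * +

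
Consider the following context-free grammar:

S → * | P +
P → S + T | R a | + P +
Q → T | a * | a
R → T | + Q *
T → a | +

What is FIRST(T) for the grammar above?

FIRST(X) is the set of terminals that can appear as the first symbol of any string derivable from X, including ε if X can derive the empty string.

We compute FIRST(T) using the standard algorithm.
FIRST(P) = {*, +, a}
FIRST(Q) = {+, a}
FIRST(R) = {+, a}
FIRST(S) = {*, +, a}
FIRST(T) = {+, a}
Therefore, FIRST(T) = {+, a}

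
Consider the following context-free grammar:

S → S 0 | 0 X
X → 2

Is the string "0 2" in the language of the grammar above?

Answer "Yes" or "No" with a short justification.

Yes - a valid derivation exists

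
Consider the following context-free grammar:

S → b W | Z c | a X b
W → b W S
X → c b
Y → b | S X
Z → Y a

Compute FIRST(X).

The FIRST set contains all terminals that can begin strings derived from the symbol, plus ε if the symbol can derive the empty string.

We compute FIRST(X) using the standard algorithm.
FIRST(S) = {a, b}
FIRST(W) = {b}
FIRST(X) = {c}
FIRST(Y) = {a, b}
FIRST(Z) = {a, b}
Therefore, FIRST(X) = {c}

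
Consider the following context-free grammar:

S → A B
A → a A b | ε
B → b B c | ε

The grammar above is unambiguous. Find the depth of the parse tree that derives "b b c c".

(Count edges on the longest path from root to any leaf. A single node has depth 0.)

4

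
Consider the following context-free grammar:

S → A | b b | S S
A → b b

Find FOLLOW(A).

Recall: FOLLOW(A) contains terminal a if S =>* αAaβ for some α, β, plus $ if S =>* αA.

We compute FOLLOW(A) using the standard algorithm.
FOLLOW(S) starts with {$}.
FIRST(A) = {b}
FIRST(S) = {b}
FOLLOW(A) = {$, b}
FOLLOW(S) = {$, b}
Therefore, FOLLOW(A) = {$, b}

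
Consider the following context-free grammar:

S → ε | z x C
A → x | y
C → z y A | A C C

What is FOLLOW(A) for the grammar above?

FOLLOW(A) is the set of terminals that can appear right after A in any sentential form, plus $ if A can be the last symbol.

We compute FOLLOW(A) using the standard algorithm.
FOLLOW(S) starts with {$}.
FIRST(A) = {x, y}
FIRST(C) = {x, y, z}
FIRST(S) = {z, ε}
FOLLOW(A) = {$, x, y, z}
FOLLOW(C) = {$, x, y, z}
FOLLOW(S) = {$}
Therefore, FOLLOW(A) = {$, x, y, z}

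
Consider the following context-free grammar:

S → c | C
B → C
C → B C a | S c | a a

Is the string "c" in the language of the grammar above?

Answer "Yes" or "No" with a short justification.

Yes - a valid derivation exists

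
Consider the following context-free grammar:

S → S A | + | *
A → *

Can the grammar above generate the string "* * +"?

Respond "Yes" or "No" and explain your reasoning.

No - no valid derivation exists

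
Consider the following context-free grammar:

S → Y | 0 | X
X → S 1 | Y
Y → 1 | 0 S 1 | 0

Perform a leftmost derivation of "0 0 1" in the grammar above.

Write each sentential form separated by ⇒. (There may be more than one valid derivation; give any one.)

S ⇒ Y ⇒ 0 S 1 ⇒ 0 0 1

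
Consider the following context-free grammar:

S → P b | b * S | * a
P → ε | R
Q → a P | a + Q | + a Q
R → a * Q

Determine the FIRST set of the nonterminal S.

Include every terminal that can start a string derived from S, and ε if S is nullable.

We compute FIRST(S) using the standard algorithm.
FIRST(P) = {a, ε}
FIRST(Q) = {+, a}
FIRST(R) = {a}
FIRST(S) = {*, a, b}
Therefore, FIRST(S) = {*, a, b}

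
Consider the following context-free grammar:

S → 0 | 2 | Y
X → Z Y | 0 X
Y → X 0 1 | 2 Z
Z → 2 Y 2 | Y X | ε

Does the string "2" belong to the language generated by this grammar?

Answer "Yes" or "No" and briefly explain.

Yes - a valid derivation exists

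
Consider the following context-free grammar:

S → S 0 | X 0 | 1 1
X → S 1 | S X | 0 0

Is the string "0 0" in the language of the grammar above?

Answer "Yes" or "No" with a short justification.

No - no valid derivation exists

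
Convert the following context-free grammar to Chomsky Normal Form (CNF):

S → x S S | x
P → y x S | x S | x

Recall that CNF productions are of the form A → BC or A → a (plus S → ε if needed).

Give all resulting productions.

TX → x; S → x; TY → y; P → x; S → TX X0; X0 → S S; P → TY X1; X1 → TX S; P → TX S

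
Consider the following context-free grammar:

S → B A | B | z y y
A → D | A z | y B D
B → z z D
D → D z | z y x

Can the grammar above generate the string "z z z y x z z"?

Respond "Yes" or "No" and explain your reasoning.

Yes - a valid derivation exists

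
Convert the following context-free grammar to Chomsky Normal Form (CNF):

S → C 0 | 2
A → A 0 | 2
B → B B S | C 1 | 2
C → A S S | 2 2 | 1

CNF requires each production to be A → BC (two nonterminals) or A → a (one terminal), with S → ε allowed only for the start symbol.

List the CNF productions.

T0 → 0; S → 2; A → 2; T1 → 1; B → 2; T2 → 2; C → 1; S → C T0; A → A T0; B → B X0; X0 → B S; B → C T1; C → A X1; X1 → S S; C → T2 T2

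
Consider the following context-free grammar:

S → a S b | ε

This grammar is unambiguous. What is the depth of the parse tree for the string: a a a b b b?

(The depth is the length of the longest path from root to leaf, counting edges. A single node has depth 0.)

4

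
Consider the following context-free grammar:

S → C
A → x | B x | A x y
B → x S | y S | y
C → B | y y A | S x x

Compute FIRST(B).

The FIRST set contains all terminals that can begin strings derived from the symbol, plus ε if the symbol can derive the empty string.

We compute FIRST(B) using the standard algorithm.
FIRST(A) = {x, y}
FIRST(B) = {x, y}
FIRST(C) = {x, y}
FIRST(S) = {x, y}
Therefore, FIRST(B) = {x, y}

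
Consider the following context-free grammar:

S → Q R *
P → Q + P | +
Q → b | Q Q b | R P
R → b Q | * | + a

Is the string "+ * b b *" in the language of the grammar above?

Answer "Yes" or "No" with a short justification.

No - no valid derivation exists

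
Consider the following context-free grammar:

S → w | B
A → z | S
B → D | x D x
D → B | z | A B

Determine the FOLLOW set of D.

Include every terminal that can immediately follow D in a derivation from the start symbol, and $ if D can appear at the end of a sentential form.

We compute FOLLOW(D) using the standard algorithm.
FOLLOW(S) starts with {$}.
FIRST(A) = {w, x, z}
FIRST(B) = {w, x, z}
FIRST(D) = {w, x, z}
FIRST(S) = {w, x, z}
FOLLOW(A) = {w, x, z}
FOLLOW(B) = {$, w, x, z}
FOLLOW(D) = {$, w, x, z}
FOLLOW(S) = {$, w, x, z}
Therefore, FOLLOW(D) = {$, w, x, z}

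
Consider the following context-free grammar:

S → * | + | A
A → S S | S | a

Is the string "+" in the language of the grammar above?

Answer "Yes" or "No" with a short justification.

Yes - a valid derivation exists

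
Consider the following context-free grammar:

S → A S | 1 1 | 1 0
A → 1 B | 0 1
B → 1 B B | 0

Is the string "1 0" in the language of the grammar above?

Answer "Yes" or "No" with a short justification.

Yes - a valid derivation exists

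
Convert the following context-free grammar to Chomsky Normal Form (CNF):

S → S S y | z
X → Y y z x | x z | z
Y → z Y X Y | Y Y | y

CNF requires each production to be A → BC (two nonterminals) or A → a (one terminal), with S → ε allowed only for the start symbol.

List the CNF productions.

TY → y; S → z; TZ → z; TX → x; X → z; Y → y; S → S X0; X0 → S TY; X → Y X1; X1 → TY X2; X2 → TZ TX; X → TX TZ; Y → TZ X3; X3 → Y X4; X4 → X Y; Y → Y Y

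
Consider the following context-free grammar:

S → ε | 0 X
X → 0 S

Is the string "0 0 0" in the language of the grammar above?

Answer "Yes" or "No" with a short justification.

No - no valid derivation exists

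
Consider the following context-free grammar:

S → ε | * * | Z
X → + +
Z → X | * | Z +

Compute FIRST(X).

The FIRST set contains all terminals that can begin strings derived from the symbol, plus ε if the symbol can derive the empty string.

We compute FIRST(X) using the standard algorithm.
FIRST(S) = {*, +, ε}
FIRST(X) = {+}
FIRST(Z) = {*, +}
Therefore, FIRST(X) = {+}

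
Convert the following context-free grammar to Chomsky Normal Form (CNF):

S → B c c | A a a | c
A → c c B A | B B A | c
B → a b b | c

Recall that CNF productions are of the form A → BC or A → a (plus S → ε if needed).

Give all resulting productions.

TC → c; TA → a; S → c; A → c; TB → b; B → c; S → B X0; X0 → TC TC; S → A X1; X1 → TA TA; A → TC X2; X2 → TC X3; X3 → B A; A → B X4; X4 → B A; B → TA X5; X5 → TB TB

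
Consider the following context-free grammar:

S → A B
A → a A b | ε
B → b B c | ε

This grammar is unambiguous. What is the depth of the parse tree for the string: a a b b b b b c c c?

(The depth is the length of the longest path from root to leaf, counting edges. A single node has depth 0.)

5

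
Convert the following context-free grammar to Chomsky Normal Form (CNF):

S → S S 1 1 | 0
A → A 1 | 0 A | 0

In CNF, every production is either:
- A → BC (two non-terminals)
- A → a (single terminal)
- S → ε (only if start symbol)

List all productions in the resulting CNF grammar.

T1 → 1; S → 0; T0 → 0; A → 0; S → S X0; X0 → S X1; X1 → T1 T1; A → A T1; A → T0 A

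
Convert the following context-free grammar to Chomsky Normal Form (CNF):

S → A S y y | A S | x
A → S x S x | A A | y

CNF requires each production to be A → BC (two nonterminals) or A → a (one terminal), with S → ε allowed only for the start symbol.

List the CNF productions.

TY → y; S → x; TX → x; A → y; S → A X0; X0 → S X1; X1 → TY TY; S → A S; A → S X2; X2 → TX X3; X3 → S TX; A → A A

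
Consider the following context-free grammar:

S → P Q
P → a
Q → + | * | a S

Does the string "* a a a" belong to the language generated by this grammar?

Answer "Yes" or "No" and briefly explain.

No - no valid derivation exists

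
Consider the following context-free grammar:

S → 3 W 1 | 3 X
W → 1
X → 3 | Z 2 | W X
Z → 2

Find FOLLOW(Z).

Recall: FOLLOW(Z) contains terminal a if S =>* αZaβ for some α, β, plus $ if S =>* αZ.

We compute FOLLOW(Z) using the standard algorithm.
FOLLOW(S) starts with {$}.
FIRST(S) = {3}
FIRST(W) = {1}
FIRST(X) = {1, 2, 3}
FIRST(Z) = {2}
FOLLOW(S) = {$}
FOLLOW(W) = {1, 2, 3}
FOLLOW(X) = {$}
FOLLOW(Z) = {2}
Therefore, FOLLOW(Z) = {2}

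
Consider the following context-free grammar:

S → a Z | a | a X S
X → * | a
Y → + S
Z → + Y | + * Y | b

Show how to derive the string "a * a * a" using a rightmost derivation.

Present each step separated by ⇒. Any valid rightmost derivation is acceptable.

S ⇒ a X S ⇒ a X a X S ⇒ a X a X a ⇒ a X a * a ⇒ a * a * a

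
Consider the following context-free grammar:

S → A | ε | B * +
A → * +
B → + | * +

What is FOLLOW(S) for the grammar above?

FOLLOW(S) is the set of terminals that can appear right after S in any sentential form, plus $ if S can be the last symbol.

We compute FOLLOW(S) using the standard algorithm.
FOLLOW(S) starts with {$}.
FIRST(A) = {*}
FIRST(B) = {*, +}
FIRST(S) = {*, +, ε}
FOLLOW(A) = {$}
FOLLOW(B) = {*}
FOLLOW(S) = {$}
Therefore, FOLLOW(S) = {$}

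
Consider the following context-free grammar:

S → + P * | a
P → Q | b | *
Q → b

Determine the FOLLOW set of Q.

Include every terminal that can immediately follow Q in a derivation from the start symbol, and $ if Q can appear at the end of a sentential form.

We compute FOLLOW(Q) using the standard algorithm.
FOLLOW(S) starts with {$}.
FIRST(P) = {*, b}
FIRST(Q) = {b}
FIRST(S) = {+, a}
FOLLOW(P) = {*}
FOLLOW(Q) = {*}
FOLLOW(S) = {$}
Therefore, FOLLOW(Q) = {*}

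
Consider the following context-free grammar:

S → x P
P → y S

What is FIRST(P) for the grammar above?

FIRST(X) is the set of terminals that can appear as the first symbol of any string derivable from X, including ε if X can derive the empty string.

We compute FIRST(P) using the standard algorithm.
FIRST(P) = {y}
FIRST(S) = {x}
Therefore, FIRST(P) = {y}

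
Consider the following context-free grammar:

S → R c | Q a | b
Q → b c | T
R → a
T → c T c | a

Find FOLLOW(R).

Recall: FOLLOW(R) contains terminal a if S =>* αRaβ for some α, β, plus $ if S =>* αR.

We compute FOLLOW(R) using the standard algorithm.
FOLLOW(S) starts with {$}.
FIRST(Q) = {a, b, c}
FIRST(R) = {a}
FIRST(S) = {a, b, c}
FIRST(T) = {a, c}
FOLLOW(Q) = {a}
FOLLOW(R) = {c}
FOLLOW(S) = {$}
FOLLOW(T) = {a, c}
Therefore, FOLLOW(R) = {c}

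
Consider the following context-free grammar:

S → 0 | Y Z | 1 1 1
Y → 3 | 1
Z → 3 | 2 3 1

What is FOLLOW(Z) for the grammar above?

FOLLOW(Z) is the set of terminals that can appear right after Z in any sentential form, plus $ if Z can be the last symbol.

We compute FOLLOW(Z) using the standard algorithm.
FOLLOW(S) starts with {$}.
FIRST(S) = {0, 1, 3}
FIRST(Y) = {1, 3}
FIRST(Z) = {2, 3}
FOLLOW(S) = {$}
FOLLOW(Y) = {2, 3}
FOLLOW(Z) = {$}
Therefore, FOLLOW(Z) = {$}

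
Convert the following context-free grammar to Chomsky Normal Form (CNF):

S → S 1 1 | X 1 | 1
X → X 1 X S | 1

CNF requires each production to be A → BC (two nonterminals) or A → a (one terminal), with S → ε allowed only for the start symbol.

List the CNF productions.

T1 → 1; S → 1; X → 1; S → S X0; X0 → T1 T1; S → X T1; X → X X1; X1 → T1 X2; X2 → X S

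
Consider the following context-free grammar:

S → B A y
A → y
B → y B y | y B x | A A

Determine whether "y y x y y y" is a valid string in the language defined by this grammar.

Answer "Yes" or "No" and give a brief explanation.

No - no valid derivation exists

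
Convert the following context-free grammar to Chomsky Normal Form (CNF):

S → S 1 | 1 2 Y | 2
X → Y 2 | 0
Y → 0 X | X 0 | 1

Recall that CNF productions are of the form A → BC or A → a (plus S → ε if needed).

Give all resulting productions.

T1 → 1; T2 → 2; S → 2; X → 0; T0 → 0; Y → 1; S → S T1; S → T1 X0; X0 → T2 Y; X → Y T2; Y → T0 X; Y → X T0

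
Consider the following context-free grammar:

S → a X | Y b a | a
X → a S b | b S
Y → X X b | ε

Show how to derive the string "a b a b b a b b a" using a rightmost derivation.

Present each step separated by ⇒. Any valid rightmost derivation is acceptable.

S ⇒ Y b a ⇒ X X b b a ⇒ X b S b b a ⇒ X b a b b a ⇒ a S b b a b b a ⇒ a Y b a b b a b b a ⇒ a b a b b a b b a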